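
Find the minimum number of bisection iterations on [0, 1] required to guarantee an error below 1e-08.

We need (b-a)/2^n ≤ 1e-08
(1 - 0)/2^n ≤ 1e-08
1/2^n ≤ 1e-08
2^n ≥ 100000000
n ≥ log₂(100000000) = 26.58
n ≥ 27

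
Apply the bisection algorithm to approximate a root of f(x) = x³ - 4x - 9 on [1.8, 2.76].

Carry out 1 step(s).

f(x) = x³ - 4x - 9
Initial interval: [1.8, 2.76]

Iteration 1:
  c_1 = (1.800000 + 2.760000)/2 = 2.280000
  f(c_1) = f(2.280000) = -6.267648
  f(a) × f(c) ≥ 0, new interval: [2.280000, 2.760000]

After 1 iteration(s), the approximation is c_1 = 2.280000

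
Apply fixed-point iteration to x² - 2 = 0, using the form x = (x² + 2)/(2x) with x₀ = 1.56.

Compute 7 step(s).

Equation: x² - 2 = 0
Fixed-point form: x = (x² + 2)/(2x)
x₀ = 1.56

x_1 = g(1.560000) = 1.421026
x_2 = g(1.421026) = 1.414230
x_3 = g(1.414230) = 1.414214
x_4 = g(1.414214) = 1.414214
x_5 = g(1.414214) = 1.414214
x_6 = g(1.414214) = 1.414214
x_7 = g(1.414214) = 1.414214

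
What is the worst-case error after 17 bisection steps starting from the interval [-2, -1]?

Bisection error bound: |error| ≤ (b-a)/2^n
|error| ≤ (-1 - (-2))/2^17 = 1/2^17
|error| ≤ 0.0000076294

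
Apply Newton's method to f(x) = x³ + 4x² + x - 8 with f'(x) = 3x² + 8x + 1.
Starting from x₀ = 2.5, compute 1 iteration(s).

f(x) = x³ + 4x² + x - 8
f'(x) = 3x² + 8x + 1
x₀ = 2.5

Newton-Raphson formula: x_{n+1} = x_n - f(x_n)/f'(x_n)

Iteration 1:
  f(2.500000) = 35.125000
  f'(2.500000) = 39.750000
  x_1 = 2.500000 - 35.125000/39.750000 = 1.616352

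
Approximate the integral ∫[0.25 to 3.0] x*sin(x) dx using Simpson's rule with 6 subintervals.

f(x) = x*sin(x)
a = 0.25, b = 3.0, n = 6
h = (b - a)/n = 0.458333

Simpson's rule: (h/3)[f(x₀) + 4f(x₁) + 2f(x₂) + ... + f(xₙ)]

x_0 = 0.2500, f(x_0) = 0.061851, coefficient = 1
x_1 = 0.7083, f(x_1) = 0.460820, coefficient = 4
x_2 = 1.1667, f(x_2) = 1.072686, coefficient = 2
x_3 = 1.6250, f(x_3) = 1.622613, coefficient = 4
x_4 = 2.0833, f(x_4) = 1.815632, coefficient = 2
x_5 = 2.5417, f(x_5) = 1.434978, coefficient = 4
x_6 = 3.0000, f(x_6) = 0.423360, coefficient = 1

I ≈ (0.458333/3) × 20.335489 = 3.106811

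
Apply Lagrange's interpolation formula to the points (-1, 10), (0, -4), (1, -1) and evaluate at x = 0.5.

Lagrange interpolation formula:
P(x) = Σ yᵢ × Lᵢ(x)
where Lᵢ(x) = Π_{j≠i} (x - xⱼ)/(xᵢ - xⱼ)

L_0(0.5) = (0.5 - 0)/(-1 - 0) × (0.5 - 1)/(-1 - 1) = -0.125000
L_1(0.5) = (0.5 - (-1))/(0 - (-1)) × (0.5 - 1)/(0 - 1) = 0.750000
L_2(0.5) = (0.5 - (-1))/(1 - (-1)) × (0.5 - 0)/(1 - 0) = 0.375000

P(0.5) = 10×L_0(0.5) + (-4)×L_1(0.5) + (-1)×L_2(0.5)
P(0.5) = -4.625000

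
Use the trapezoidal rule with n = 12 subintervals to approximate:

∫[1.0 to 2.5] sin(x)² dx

f(x) = sin(x)²
a = 1.0, b = 2.5, n = 12
h = (b - a)/n = 0.125000

Trapezoidal rule: (h/2)[f(x₀) + 2f(x₁) + 2f(x₂) + ... + f(xₙ)]

x_0 = 1.0000, f(x_0) = 0.708073, coefficient = 1
x_1 = 1.1250, f(x_1) = 0.814087, coefficient = 2
x_2 = 1.2500, f(x_2) = 0.900572, coefficient = 2
x_3 = 1.3750, f(x_3) = 0.962151, coefficient = 2
x_4 = 1.5000, f(x_4) = 0.994996, coefficient = 2
x_5 = 1.6250, f(x_5) = 0.997065, coefficient = 2
x_6 = 1.7500, f(x_6) = 0.968228, coefficient = 2
x_7 = 1.8750, f(x_7) = 0.910280, coefficient = 2
x_8 = 2.0000, f(x_8) = 0.826822, coefficient = 2
x_9 = 2.1250, f(x_9) = 0.723044, coefficient = 2
x_10 = 2.2500, f(x_10) = 0.605398, coefficient = 2
x_11 = 2.3750, f(x_11) = 0.481199, coefficient = 2
x_12 = 2.5000, f(x_12) = 0.358169, coefficient = 1

I ≈ (0.125000/2) × 19.433925 = 1.214620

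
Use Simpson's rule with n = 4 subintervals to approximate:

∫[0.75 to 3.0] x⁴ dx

f(x) = x⁴
a = 0.75, b = 3.0, n = 4
h = (b - a)/n = 0.562500

Simpson's rule: (h/3)[f(x₀) + 4f(x₁) + 2f(x₂) + ... + f(xₙ)]

x_0 = 0.7500, f(x_0) = 0.316406, coefficient = 1
x_1 = 1.3125, f(x_1) = 2.967545, coefficient = 4
x_2 = 1.8750, f(x_2) = 12.359619, coefficient = 2
x_3 = 2.4375, f(x_3) = 35.300308, coefficient = 4
x_4 = 3.0000, f(x_4) = 81.000000, coefficient = 1

I ≈ (0.562500/3) × 259.107056 = 48.582573
Exact value: 48.552539
Error: 0.030034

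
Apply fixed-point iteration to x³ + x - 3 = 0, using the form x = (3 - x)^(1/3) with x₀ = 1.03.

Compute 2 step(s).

Equation: x³ + x - 3 = 0
Fixed-point form: x = (3 - x)^(1/3)
x₀ = 1.03

x_1 = g(1.030000) = 1.253590
x_2 = g(1.253590) = 1.204247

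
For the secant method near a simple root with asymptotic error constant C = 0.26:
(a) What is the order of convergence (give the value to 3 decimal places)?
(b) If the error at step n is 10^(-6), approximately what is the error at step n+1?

(a) Secant method has superlinear convergence with order φ = (1+√5)/2 ≈ 1.618.
    This means |e_{n+1}| ≈ C|e_n|^1.618.

(b) With |e_n| = 10^(-6) and C = 0.26:
    |e_{n+1}| ≈ 0.26 × (10^(-6))^1.618 = 0.26 × 10^(-9.71)

(a) ≈ 1.618 (golden ratio); (b) |e_{n+1}| ≈ 5.091e-11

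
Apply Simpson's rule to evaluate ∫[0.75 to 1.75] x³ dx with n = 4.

f(x) = x³
a = 0.75, b = 1.75, n = 4
h = (b - a)/n = 0.250000

Simpson's rule: (h/3)[f(x₀) + 4f(x₁) + 2f(x₂) + ... + f(xₙ)]

x_0 = 0.7500, f(x_0) = 0.421875, coefficient = 1
x_1 = 1.0000, f(x_1) = 1.000000, coefficient = 4
x_2 = 1.2500, f(x_2) = 1.953125, coefficient = 2
x_3 = 1.5000, f(x_3) = 3.375000, coefficient = 4
x_4 = 1.7500, f(x_4) = 5.359375, coefficient = 1

I ≈ (0.250000/3) × 27.187500 = 2.265625
Exact value: 2.265625
Error: 0.000000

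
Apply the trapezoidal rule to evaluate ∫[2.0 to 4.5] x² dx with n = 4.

f(x) = x²
a = 2.0, b = 4.5, n = 4
h = (b - a)/n = 0.625000

Trapezoidal rule: (h/2)[f(x₀) + 2f(x₁) + 2f(x₂) + ... + f(xₙ)]

x_0 = 2.0000, f(x_0) = 4.000000, coefficient = 1
x_1 = 2.6250, f(x_1) = 6.890625, coefficient = 2
x_2 = 3.2500, f(x_2) = 10.562500, coefficient = 2
x_3 = 3.8750, f(x_3) = 15.015625, coefficient = 2
x_4 = 4.5000, f(x_4) = 20.250000, coefficient = 1

I ≈ (0.625000/2) × 89.187500 = 27.871094
Exact value: 27.708333
Error: 0.162760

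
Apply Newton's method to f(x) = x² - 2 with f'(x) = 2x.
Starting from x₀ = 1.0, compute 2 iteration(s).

f(x) = x² - 2
f'(x) = 2x
x₀ = 1.0

Newton-Raphson formula: x_{n+1} = x_n - f(x_n)/f'(x_n)

Iteration 1:
  f(1.000000) = -1.000000
  f'(1.000000) = 2.000000
  x_1 = 1.000000 - (-1.000000)/2.000000 = 1.500000
Iteration 2:
  f(1.500000) = 0.250000
  f'(1.500000) = 3.000000
  x_2 = 1.500000 - 0.250000/3.000000 = 1.416667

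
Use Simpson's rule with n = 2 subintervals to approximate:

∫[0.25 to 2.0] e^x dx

f(x) = e^x
a = 0.25, b = 2.0, n = 2
h = (b - a)/n = 0.875000

Simpson's rule: (h/3)[f(x₀) + 4f(x₁) + 2f(x₂) + ... + f(xₙ)]

x_0 = 0.2500, f(x_0) = 1.284025, coefficient = 1
x_1 = 1.1250, f(x_1) = 3.080217, coefficient = 4
x_2 = 2.0000, f(x_2) = 7.389056, coefficient = 1

I ≈ (0.875000/3) × 20.993949 = 6.123235
Exact value: 6.105031
Error: 0.018204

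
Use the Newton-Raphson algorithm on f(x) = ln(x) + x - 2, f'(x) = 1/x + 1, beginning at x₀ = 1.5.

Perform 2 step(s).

f(x) = ln(x) + x - 2
f'(x) = 1/x + 1
x₀ = 1.5

Newton-Raphson formula: x_{n+1} = x_n - f(x_n)/f'(x_n)

Iteration 1:
  f(1.500000) = -0.094535
  f'(1.500000) = 1.666667
  x_1 = 1.500000 - (-0.094535)/1.666667 = 1.556721
Iteration 2:
  f(1.556721) = -0.000697
  f'(1.556721) = 1.642376
  x_2 = 1.556721 - (-0.000697)/1.642376 = 1.557146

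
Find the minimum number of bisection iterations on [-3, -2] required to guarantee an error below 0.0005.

We need (b-a)/2^n ≤ 0.0005
(-2 - (-3))/2^n ≤ 0.0005
1/2^n ≤ 0.0005
2^n ≥ 2000
n ≥ log₂(2000) = 10.97
n ≥ 11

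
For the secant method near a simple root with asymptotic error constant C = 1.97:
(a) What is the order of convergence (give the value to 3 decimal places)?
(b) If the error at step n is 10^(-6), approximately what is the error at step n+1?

(a) Secant method has superlinear convergence with order φ = (1+√5)/2 ≈ 1.618.
    This means |e_{n+1}| ≈ C|e_n|^1.618.

(b) With |e_n| = 10^(-6) and C = 1.97:
    |e_{n+1}| ≈ 1.97 × (10^(-6))^1.618 = 1.97 × 10^(-9.71)

(a) ≈ 1.618 (golden ratio); (b) |e_{n+1}| ≈ 3.857e-10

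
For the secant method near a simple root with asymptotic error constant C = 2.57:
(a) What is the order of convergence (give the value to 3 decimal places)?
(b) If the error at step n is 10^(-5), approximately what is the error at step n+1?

(a) Secant method has superlinear convergence with order φ = (1+√5)/2 ≈ 1.618.
    This means |e_{n+1}| ≈ C|e_n|^1.618.

(b) With |e_n| = 10^(-5) and C = 2.57:
    |e_{n+1}| ≈ 2.57 × (10^(-5))^1.618 = 2.57 × 10^(-8.09)

(a) ≈ 1.618 (golden ratio); (b) |e_{n+1}| ≈ 2.088e-08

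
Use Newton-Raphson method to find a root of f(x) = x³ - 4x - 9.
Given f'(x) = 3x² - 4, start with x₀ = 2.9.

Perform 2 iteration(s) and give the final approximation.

f(x) = x³ - 4x - 9
f'(x) = 3x² - 4
x₀ = 2.9

Newton-Raphson formula: x_{n+1} = x_n - f(x_n)/f'(x_n)

Iteration 1:
  f(2.900000) = 3.789000
  f'(2.900000) = 21.230000
  x_1 = 2.900000 - 3.789000/21.230000 = 2.721526
Iteration 2:
  f(2.721526) = 0.271435
  f'(2.721526) = 18.220114
  x_2 = 2.721526 - 0.271435/18.220114 = 2.706629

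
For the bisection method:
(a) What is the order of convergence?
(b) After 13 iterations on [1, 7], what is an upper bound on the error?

(a) Bisection has linear (order 1) convergence; the error is halved each step.

(b) Error bound = (b-a)/2^n = (7 - 1)/2^{13}
    = 6/2^{13}

(a) 1 (linear); (b) error ≤ 7.32e-04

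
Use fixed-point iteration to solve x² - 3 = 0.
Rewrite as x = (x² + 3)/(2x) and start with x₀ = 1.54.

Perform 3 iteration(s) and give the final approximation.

Equation: x² - 3 = 0
Fixed-point form: x = (x² + 3)/(2x)
x₀ = 1.54

x_1 = g(1.540000) = 1.744026
x_2 = g(1.744026) = 1.732092
x_3 = g(1.732092) = 1.732051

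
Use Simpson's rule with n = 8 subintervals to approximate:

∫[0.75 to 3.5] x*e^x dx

f(x) = x*e^x
a = 0.75, b = 3.5, n = 8
h = (b - a)/n = 0.343750

Simpson's rule: (h/3)[f(x₀) + 4f(x₁) + 2f(x₂) + ... + f(xₙ)]

x_0 = 0.7500, f(x_0) = 1.587750, coefficient = 1
x_1 = 1.0938, f(x_1) = 3.265334, coefficient = 4
x_2 = 1.4375, f(x_2) = 6.052101, coefficient = 2
x_3 = 1.7812, f(x_3) = 10.575768, coefficient = 4
x_4 = 2.1250, f(x_4) = 17.792407, coefficient = 2
x_5 = 2.4688, f(x_5) = 29.150205, coefficient = 4
x_6 = 2.8125, f(x_6) = 46.832330, coefficient = 2
x_7 = 3.1562, f(x_7) = 74.116236, coefficient = 4
x_8 = 3.5000, f(x_8) = 115.904082, coefficient = 1

I ≈ (0.343750/3) × 727.275681 = 83.333672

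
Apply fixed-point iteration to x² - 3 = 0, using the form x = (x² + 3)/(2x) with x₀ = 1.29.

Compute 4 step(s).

Equation: x² - 3 = 0
Fixed-point form: x = (x² + 3)/(2x)
x₀ = 1.29

x_1 = g(1.290000) = 1.807791
x_2 = g(1.807791) = 1.733637
x_3 = g(1.733637) = 1.732052
x_4 = g(1.732052) = 1.732051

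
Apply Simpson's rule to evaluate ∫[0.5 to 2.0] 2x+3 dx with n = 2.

f(x) = 2x+3
a = 0.5, b = 2.0, n = 2
h = (b - a)/n = 0.750000

Simpson's rule: (h/3)[f(x₀) + 4f(x₁) + 2f(x₂) + ... + f(xₙ)]

x_0 = 0.5000, f(x_0) = 4.000000, coefficient = 1
x_1 = 1.2500, f(x_1) = 5.500000, coefficient = 4
x_2 = 2.0000, f(x_2) = 7.000000, coefficient = 1

I ≈ (0.750000/3) × 33.000000 = 8.250000
Exact value: 8.250000
Error: 0.000000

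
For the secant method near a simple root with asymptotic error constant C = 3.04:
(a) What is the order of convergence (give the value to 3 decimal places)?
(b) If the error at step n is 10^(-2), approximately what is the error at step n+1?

(a) Secant method has superlinear convergence with order φ = (1+√5)/2 ≈ 1.618.
    This means |e_{n+1}| ≈ C|e_n|^1.618.

(b) With |e_n| = 10^(-2) and C = 3.04:
    |e_{n+1}| ≈ 3.04 × (10^(-2))^1.618 = 3.04 × 10^(-3.24)

(a) ≈ 1.618 (golden ratio); (b) |e_{n+1}| ≈ 1.765e-03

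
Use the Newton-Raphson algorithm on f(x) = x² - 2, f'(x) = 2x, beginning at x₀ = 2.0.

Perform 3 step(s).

f(x) = x² - 2
f'(x) = 2x
x₀ = 2.0

Newton-Raphson formula: x_{n+1} = x_n - f(x_n)/f'(x_n)

Iteration 1:
  f(2.000000) = 2.000000
  f'(2.000000) = 4.000000
  x_1 = 2.000000 - 2.000000/4.000000 = 1.500000
Iteration 2:
  f(1.500000) = 0.250000
  f'(1.500000) = 3.000000
  x_2 = 1.500000 - 0.250000/3.000000 = 1.416667
Iteration 3:
  f(1.416667) = 0.006944
  f'(1.416667) = 2.833333
  x_3 = 1.416667 - 0.006944/2.833333 = 1.414216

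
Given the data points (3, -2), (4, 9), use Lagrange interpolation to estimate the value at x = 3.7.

Lagrange interpolation formula:
P(x) = Σ yᵢ × Lᵢ(x)
where Lᵢ(x) = Π_{j≠i} (x - xⱼ)/(xᵢ - xⱼ)

L_0(3.7) = (3.7 - 4)/(3 - 4) = 0.300000
L_1(3.7) = (3.7 - 3)/(4 - 3) = 0.700000

P(3.7) = (-2)×L_0(3.7) + 9×L_1(3.7)
P(3.7) = 5.700000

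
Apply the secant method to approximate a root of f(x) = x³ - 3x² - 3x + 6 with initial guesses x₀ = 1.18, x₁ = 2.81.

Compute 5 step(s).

f(x) = x³ - 3x² - 3x + 6
x₀ = 1.18, x₁ = 2.81

Secant formula: x_{n+1} = x_n - f(x_n)(x_n - x_{n-1})/(f(x_n) - f(x_{n-1}))

Iteration 1:
  f(1.180000) = -0.074168
  f(2.810000) = -3.930259
  x_2 = 2.810000 - (-3.930259)×(2.810000 - 1.180000)/(-3.930259 - (-0.074168))
       = 1.148649
Iteration 2:
  f(2.810000) = -3.930259
  f(1.148649) = 0.111393
  x_3 = 1.148649 - 0.111393×(1.148649 - 2.810000)/(0.111393 - (-3.930259))
       = 1.194438
Iteration 3:
  f(1.148649) = 0.111393
  f(1.194438) = -0.159274
  x_4 = 1.194438 - (-0.159274)×(1.194438 - 1.148649)/(-0.159274 - 0.111393)
       = 1.167493
Iteration 4:
  f(1.194438) = -0.159274
  f(1.167493) = -0.000259
  x_5 = 1.167493 - (-0.000259)×(1.167493 - 1.194438)/(-0.000259 - (-0.159274))
       = 1.167449
Iteration 5:
  f(1.167493) = -0.000259
  f(1.167449) = 0.000001
  x_6 = 1.167449 - 0.000001×(1.167449 - 1.167493)/(0.000001 - (-0.000259))
       = 1.167449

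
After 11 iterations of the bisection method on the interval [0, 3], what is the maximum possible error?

Bisection error bound: |error| ≤ (b-a)/2^n
|error| ≤ (3 - 0)/2^11 = 3/2^11
|error| ≤ 0.0014648438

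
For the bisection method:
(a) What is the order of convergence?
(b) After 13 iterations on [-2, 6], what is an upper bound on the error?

(a) Bisection has linear (order 1) convergence; the error is halved each step.

(b) Error bound = (b-a)/2^n = (6 - (-2))/2^{13}
    = 8/2^{13}

(a) 1 (linear); (b) error ≤ 9.77e-04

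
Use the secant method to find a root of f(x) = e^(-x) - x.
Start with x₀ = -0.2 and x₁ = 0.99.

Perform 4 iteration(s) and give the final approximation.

f(x) = e^(-x) - x
x₀ = -0.2, x₁ = 0.99

Secant formula: x_{n+1} = x_n - f(x_n)(x_n - x_{n-1})/(f(x_n) - f(x_{n-1}))

Iteration 1:
  f(-0.200000) = 1.421403
  f(0.990000) = -0.618423
  x_2 = 0.990000 - (-0.618423)×(0.990000 - (-0.200000))/(-0.618423 - 1.421403)
       = 0.629222
Iteration 2:
  f(0.990000) = -0.618423
  f(0.629222) = -0.096216
  x_3 = 0.629222 - (-0.096216)×(0.629222 - 0.990000)/(-0.096216 - (-0.618423))
       = 0.562749
Iteration 3:
  f(0.629222) = -0.096216
  f(0.562749) = 0.006891
  x_4 = 0.562749 - 0.006891×(0.562749 - 0.629222)/(0.006891 - (-0.096216))
       = 0.567192
Iteration 4:
  f(0.562749) = 0.006891
  f(0.567192) = -0.000077
  x_5 = 0.567192 - (-0.000077)×(0.567192 - 0.562749)/(-0.000077 - 0.006891)
       = 0.567143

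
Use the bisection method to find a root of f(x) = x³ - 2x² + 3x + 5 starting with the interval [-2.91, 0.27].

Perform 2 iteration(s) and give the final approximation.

f(x) = x³ - 2x² + 3x + 5
Initial interval: [-2.91, 0.27]

Iteration 1:
  c_1 = (-2.910000 + 0.270000)/2 = -1.320000
  f(c_1) = f(-1.320000) = -4.744768
  f(a) × f(c) ≥ 0, new interval: [-1.320000, 0.270000]
Iteration 2:
  c_2 = (-1.320000 + 0.270000)/2 = -0.525000
  f(c_2) = f(-0.525000) = 2.729047
  f(a) × f(c) < 0, new interval: [-1.320000, -0.525000]

After 2 iteration(s), the approximation is c_2 = -0.525000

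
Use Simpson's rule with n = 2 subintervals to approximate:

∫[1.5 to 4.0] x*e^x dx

f(x) = x*e^x
a = 1.5, b = 4.0, n = 2
h = (b - a)/n = 1.250000

Simpson's rule: (h/3)[f(x₀) + 4f(x₁) + 2f(x₂) + ... + f(xₙ)]

x_0 = 1.5000, f(x_0) = 6.722534, coefficient = 1
x_1 = 2.7500, f(x_1) = 43.017238, coefficient = 4
x_2 = 4.0000, f(x_2) = 218.392600, coefficient = 1

I ≈ (1.250000/3) × 397.184084 = 165.493369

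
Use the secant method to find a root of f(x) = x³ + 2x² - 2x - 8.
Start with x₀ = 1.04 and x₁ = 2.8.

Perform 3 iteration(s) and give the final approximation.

f(x) = x³ + 2x² - 2x - 8
x₀ = 1.04, x₁ = 2.8

Secant formula: x_{n+1} = x_n - f(x_n)(x_n - x_{n-1})/(f(x_n) - f(x_{n-1}))

Iteration 1:
  f(1.040000) = -6.791936
  f(2.800000) = 24.032000
  x_2 = 2.800000 - 24.032000×(2.800000 - 1.040000)/(24.032000 - (-6.791936))
       = 1.427809
Iteration 2:
  f(2.800000) = 24.032000
  f(1.427809) = -3.867552
  x_3 = 1.427809 - (-3.867552)×(1.427809 - 2.800000)/(-3.867552 - 24.032000)
       = 1.618028
Iteration 3:
  f(1.427809) = -3.867552
  f(1.618028) = -1.764005
  x_4 = 1.618028 - (-1.764005)×(1.618028 - 1.427809)/(-1.764005 - (-3.867552))
       = 1.777543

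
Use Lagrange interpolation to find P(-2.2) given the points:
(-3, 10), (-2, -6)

Lagrange interpolation formula:
P(x) = Σ yᵢ × Lᵢ(x)
where Lᵢ(x) = Π_{j≠i} (x - xⱼ)/(xᵢ - xⱼ)

L_0(-2.2) = (-2.2 - (-2))/(-3 - (-2)) = 0.200000
L_1(-2.2) = (-2.2 - (-3))/(-2 - (-3)) = 0.800000

P(-2.2) = 10×L_0(-2.2) + (-6)×L_1(-2.2)
P(-2.2) = -2.800000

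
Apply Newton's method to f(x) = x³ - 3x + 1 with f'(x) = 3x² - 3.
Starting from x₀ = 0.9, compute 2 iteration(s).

f(x) = x³ - 3x + 1
f'(x) = 3x² - 3
x₀ = 0.9

Newton-Raphson formula: x_{n+1} = x_n - f(x_n)/f'(x_n)

Iteration 1:
  f(0.900000) = -0.971000
  f'(0.900000) = -0.570000
  x_1 = 0.900000 - (-0.971000)/(-0.570000) = -0.803509
Iteration 2:
  f(-0.803509) = 2.891760
  f'(-0.803509) = -1.063121
  x_2 = -0.803509 - 2.891760/(-1.063121) = 1.916558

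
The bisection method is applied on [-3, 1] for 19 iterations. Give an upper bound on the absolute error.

Bisection error bound: |error| ≤ (b-a)/2^n
|error| ≤ (1 - (-3))/2^19 = 4/2^19
|error| ≤ 0.0000076294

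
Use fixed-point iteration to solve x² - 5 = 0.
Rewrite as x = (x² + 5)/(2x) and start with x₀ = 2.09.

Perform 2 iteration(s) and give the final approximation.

Equation: x² - 5 = 0
Fixed-point form: x = (x² + 5)/(2x)
x₀ = 2.09

x_1 = g(2.090000) = 2.241172
x_2 = g(2.241172) = 2.236074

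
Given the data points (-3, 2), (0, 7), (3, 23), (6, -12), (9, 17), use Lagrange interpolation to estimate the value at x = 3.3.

Lagrange interpolation formula:
P(x) = Σ yᵢ × Lᵢ(x)
where Lᵢ(x) = Π_{j≠i} (x - xⱼ)/(xᵢ - xⱼ)

L_0(3.3) = (3.3 - 0)/(-3 - 0) × (3.3 - 3)/(-3 - 3) × (3.3 - 6)/(-3 - 6) × (3.3 - 9)/(-3 - 9) = 0.007837
L_1(3.3) = (3.3 - (-3))/(0 - (-3)) × (3.3 - 3)/(0 - 3) × (3.3 - 6)/(0 - 6) × (3.3 - 9)/(0 - 9) = -0.059850
L_2(3.3) = (3.3 - (-3))/(3 - (-3)) × (3.3 - 0)/(3 - 0) × (3.3 - 6)/(3 - 6) × (3.3 - 9)/(3 - 9) = 0.987525
L_3(3.3) = (3.3 - (-3))/(6 - (-3)) × (3.3 - 0)/(6 - 0) × (3.3 - 3)/(6 - 3) × (3.3 - 9)/(6 - 9) = 0.073150
L_4(3.3) = (3.3 - (-3))/(9 - (-3)) × (3.3 - 0)/(9 - 0) × (3.3 - 3)/(9 - 3) × (3.3 - 6)/(9 - 6) = -0.008662

P(3.3) = 2×L_0(3.3) + 7×L_1(3.3) + 23×L_2(3.3) + (-12)×L_3(3.3) + 17×L_4(3.3)
P(3.3) = 21.284737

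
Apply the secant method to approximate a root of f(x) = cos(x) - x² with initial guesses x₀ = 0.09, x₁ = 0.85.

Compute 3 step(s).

f(x) = cos(x) - x²
x₀ = 0.09, x₁ = 0.85

Secant formula: x_{n+1} = x_n - f(x_n)(x_n - x_{n-1})/(f(x_n) - f(x_{n-1}))

Iteration 1:
  f(0.090000) = 0.987853
  f(0.850000) = -0.062517
  x_2 = 0.850000 - (-0.062517)×(0.850000 - 0.090000)/(-0.062517 - 0.987853)
       = 0.804766
Iteration 2:
  f(0.850000) = -0.062517
  f(0.804766) = 0.045632
  x_3 = 0.804766 - 0.045632×(0.804766 - 0.850000)/(0.045632 - (-0.062517))
       = 0.823852
Iteration 3:
  f(0.804766) = 0.045632
  f(0.823852) = 0.000668
  x_4 = 0.823852 - 0.000668×(0.823852 - 0.804766)/(0.000668 - 0.045632)
       = 0.824135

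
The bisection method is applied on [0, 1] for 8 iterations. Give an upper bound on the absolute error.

Bisection error bound: |error| ≤ (b-a)/2^n
|error| ≤ (1 - 0)/2^8 = 1/2^8
|error| ≤ 0.0039062500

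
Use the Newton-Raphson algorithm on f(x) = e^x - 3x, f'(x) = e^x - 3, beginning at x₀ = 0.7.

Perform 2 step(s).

f(x) = e^x - 3x
f'(x) = e^x - 3
x₀ = 0.7

Newton-Raphson formula: x_{n+1} = x_n - f(x_n)/f'(x_n)

Iteration 1:
  f(0.700000) = -0.086247
  f'(0.700000) = -0.986247
  x_1 = 0.700000 - (-0.086247)/(-0.986247) = 0.612550
Iteration 2:
  f(0.612550) = 0.007480
  f'(0.612550) = -1.154869
  x_2 = 0.612550 - 0.007480/(-1.154869) = 0.619027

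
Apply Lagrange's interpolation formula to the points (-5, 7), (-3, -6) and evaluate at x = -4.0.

Lagrange interpolation formula:
P(x) = Σ yᵢ × Lᵢ(x)
where Lᵢ(x) = Π_{j≠i} (x - xⱼ)/(xᵢ - xⱼ)

L_0(-4.0) = (-4.0 - (-3))/(-5 - (-3)) = 0.500000
L_1(-4.0) = (-4.0 - (-5))/(-3 - (-5)) = 0.500000

P(-4.0) = 7×L_0(-4.0) + (-6)×L_1(-4.0)
P(-4.0) = 0.500000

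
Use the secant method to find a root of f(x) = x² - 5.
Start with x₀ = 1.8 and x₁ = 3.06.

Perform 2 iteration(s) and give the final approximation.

f(x) = x² - 5
x₀ = 1.8, x₁ = 3.06

Secant formula: x_{n+1} = x_n - f(x_n)(x_n - x_{n-1})/(f(x_n) - f(x_{n-1}))

Iteration 1:
  f(1.800000) = -1.760000
  f(3.060000) = 4.363600
  x_2 = 3.060000 - 4.363600×(3.060000 - 1.800000)/(4.363600 - (-1.760000))
       = 2.162140
Iteration 2:
  f(3.060000) = 4.363600
  f(2.162140) = -0.325151
  x_3 = 2.162140 - (-0.325151)×(2.162140 - 3.060000)/(-0.325151 - 4.363600)
       = 2.224404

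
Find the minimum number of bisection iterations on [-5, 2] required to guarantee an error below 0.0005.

We need (b-a)/2^n ≤ 0.0005
(2 - (-5))/2^n ≤ 0.0005
7/2^n ≤ 0.0005
2^n ≥ 14000
n ≥ log₂(14000) = 13.77
n ≥ 14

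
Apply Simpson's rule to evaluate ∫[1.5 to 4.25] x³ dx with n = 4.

f(x) = x³
a = 1.5, b = 4.25, n = 4
h = (b - a)/n = 0.687500

Simpson's rule: (h/3)[f(x₀) + 4f(x₁) + 2f(x₂) + ... + f(xₙ)]

x_0 = 1.5000, f(x_0) = 3.375000, coefficient = 1
x_1 = 2.1875, f(x_1) = 10.467529, coefficient = 4
x_2 = 2.8750, f(x_2) = 23.763672, coefficient = 2
x_3 = 3.5625, f(x_3) = 45.213135, coefficient = 4
x_4 = 4.2500, f(x_4) = 76.765625, coefficient = 1

I ≈ (0.687500/3) × 350.390625 = 80.297852
Exact value: 80.297852
Error: 0.000000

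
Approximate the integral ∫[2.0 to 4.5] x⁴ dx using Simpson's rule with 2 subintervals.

f(x) = x⁴
a = 2.0, b = 4.5, n = 2
h = (b - a)/n = 1.250000

Simpson's rule: (h/3)[f(x₀) + 4f(x₁) + 2f(x₂) + ... + f(xₙ)]

x_0 = 2.0000, f(x_0) = 16.000000, coefficient = 1
x_1 = 3.2500, f(x_1) = 111.566406, coefficient = 4
x_2 = 4.5000, f(x_2) = 410.062500, coefficient = 1

I ≈ (1.250000/3) × 872.328125 = 363.470052
Exact value: 362.656250
Error: 0.813802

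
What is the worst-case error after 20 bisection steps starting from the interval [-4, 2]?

Bisection error bound: |error| ≤ (b-a)/2^n
|error| ≤ (2 - (-4))/2^20 = 6/2^20
|error| ≤ 0.0000057220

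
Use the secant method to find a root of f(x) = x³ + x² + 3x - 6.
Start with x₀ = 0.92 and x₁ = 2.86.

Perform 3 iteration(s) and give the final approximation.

f(x) = x³ + x² + 3x - 6
x₀ = 0.92, x₁ = 2.86

Secant formula: x_{n+1} = x_n - f(x_n)(x_n - x_{n-1})/(f(x_n) - f(x_{n-1}))

Iteration 1:
  f(0.920000) = -1.614912
  f(2.860000) = 34.153256
  x_2 = 2.860000 - 34.153256×(2.860000 - 0.920000)/(34.153256 - (-1.614912))
       = 1.007590
Iteration 2:
  f(2.860000) = 34.153256
  f(1.007590) = -0.939050
  x_3 = 1.007590 - (-0.939050)×(1.007590 - 2.860000)/(-0.939050 - 34.153256)
       = 1.057159
Iteration 3:
  f(1.007590) = -0.939050
  f(1.057159) = -0.529470
  x_4 = 1.057159 - (-0.529470)×(1.057159 - 1.007590)/(-0.529470 - (-0.939050))
       = 1.121238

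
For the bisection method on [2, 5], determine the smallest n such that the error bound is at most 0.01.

We need (b-a)/2^n ≤ 0.01
(5 - 2)/2^n ≤ 0.01
3/2^n ≤ 0.01
2^n ≥ 300
n ≥ log₂(300) = 8.23
n ≥ 9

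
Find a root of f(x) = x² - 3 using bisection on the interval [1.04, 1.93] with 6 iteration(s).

f(x) = x² - 3
Initial interval: [1.04, 1.93]

Iteration 1:
  c_1 = (1.040000 + 1.930000)/2 = 1.485000
  f(c_1) = f(1.485000) = -0.794775
  f(a) × f(c) ≥ 0, new interval: [1.485000, 1.930000]
Iteration 2:
  c_2 = (1.485000 + 1.930000)/2 = 1.707500
  f(c_2) = f(1.707500) = -0.084444
  f(a) × f(c) ≥ 0, new interval: [1.707500, 1.930000]
Iteration 3:
  c_3 = (1.707500 + 1.930000)/2 = 1.818750
  f(c_3) = f(1.818750) = 0.307852
  f(a) × f(c) < 0, new interval: [1.707500, 1.818750]
Iteration 4:
  c_4 = (1.707500 + 1.818750)/2 = 1.763125
  f(c_4) = f(1.763125) = 0.108610
  f(a) × f(c) < 0, new interval: [1.707500, 1.763125]
Iteration 5:
  c_5 = (1.707500 + 1.763125)/2 = 1.735313
  f(c_5) = f(1.735313) = 0.011309
  f(a) × f(c) < 0, new interval: [1.707500, 1.735313]
Iteration 6:
  c_6 = (1.707500 + 1.735313)/2 = 1.721406
  f(c_6) = f(1.721406) = -0.036761
  f(a) × f(c) ≥ 0, new interval: [1.721406, 1.735313]

After 6 iteration(s), the approximation is c_6 = 1.721406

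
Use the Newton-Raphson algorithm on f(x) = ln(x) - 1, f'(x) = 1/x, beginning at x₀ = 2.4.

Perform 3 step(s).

f(x) = ln(x) - 1
f'(x) = 1/x
x₀ = 2.4

Newton-Raphson formula: x_{n+1} = x_n - f(x_n)/f'(x_n)

Iteration 1:
  f(2.400000) = -0.124531
  f'(2.400000) = 0.416667
  x_1 = 2.400000 - (-0.124531)/0.416667 = 2.698875
Iteration 2:
  f(2.698875) = -0.007165
  f'(2.698875) = 0.370525
  x_2 = 2.698875 - (-0.007165)/0.370525 = 2.718212
Iteration 3:
  f(2.718212) = -0.000026
  f'(2.718212) = 0.367889
  x_3 = 2.718212 - (-0.000026)/0.367889 = 2.718282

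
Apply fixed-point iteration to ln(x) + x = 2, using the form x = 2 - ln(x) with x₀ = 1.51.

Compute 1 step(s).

Equation: ln(x) + x = 2
Fixed-point form: x = 2 - ln(x)
x₀ = 1.51

x_1 = g(1.510000) = 1.587890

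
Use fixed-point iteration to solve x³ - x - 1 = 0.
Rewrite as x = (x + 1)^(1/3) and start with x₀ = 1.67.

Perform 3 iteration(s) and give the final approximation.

Equation: x³ - x - 1 = 0
Fixed-point form: x = (x + 1)^(1/3)
x₀ = 1.67

x_1 = g(1.670000) = 1.387300
x_2 = g(1.387300) = 1.336500
x_3 = g(1.336500) = 1.326952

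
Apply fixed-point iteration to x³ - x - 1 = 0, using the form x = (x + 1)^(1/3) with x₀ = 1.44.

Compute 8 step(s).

Equation: x³ - x - 1 = 0
Fixed-point form: x = (x + 1)^(1/3)
x₀ = 1.44

x_1 = g(1.440000) = 1.346263
x_2 = g(1.346263) = 1.328798
x_3 = g(1.328798) = 1.325492
x_4 = g(1.325492) = 1.324865
x_5 = g(1.324865) = 1.324746
x_6 = g(1.324746) = 1.324723
x_7 = g(1.324723) = 1.324719
x_8 = g(1.324719) = 1.324718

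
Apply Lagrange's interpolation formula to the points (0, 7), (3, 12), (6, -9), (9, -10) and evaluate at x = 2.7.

Lagrange interpolation formula:
P(x) = Σ yᵢ × Lᵢ(x)
where Lᵢ(x) = Π_{j≠i} (x - xⱼ)/(xᵢ - xⱼ)

L_0(2.7) = (2.7 - 3)/(0 - 3) × (2.7 - 6)/(0 - 6) × (2.7 - 9)/(0 - 9) = 0.038500
L_1(2.7) = (2.7 - 0)/(3 - 0) × (2.7 - 6)/(3 - 6) × (2.7 - 9)/(3 - 9) = 1.039500
L_2(2.7) = (2.7 - 0)/(6 - 0) × (2.7 - 3)/(6 - 3) × (2.7 - 9)/(6 - 9) = -0.094500
L_3(2.7) = (2.7 - 0)/(9 - 0) × (2.7 - 3)/(9 - 3) × (2.7 - 6)/(9 - 6) = 0.016500

P(2.7) = 7×L_0(2.7) + 12×L_1(2.7) + (-9)×L_2(2.7) + (-10)×L_3(2.7)
P(2.7) = 13.429000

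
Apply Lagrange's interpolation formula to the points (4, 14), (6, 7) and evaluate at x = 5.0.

Lagrange interpolation formula:
P(x) = Σ yᵢ × Lᵢ(x)
where Lᵢ(x) = Π_{j≠i} (x - xⱼ)/(xᵢ - xⱼ)

L_0(5.0) = (5.0 - 6)/(4 - 6) = 0.500000
L_1(5.0) = (5.0 - 4)/(6 - 4) = 0.500000

P(5.0) = 14×L_0(5.0) + 7×L_1(5.0)
P(5.0) = 10.500000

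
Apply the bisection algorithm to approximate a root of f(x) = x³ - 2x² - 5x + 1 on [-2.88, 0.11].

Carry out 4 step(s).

f(x) = x³ - 2x² - 5x + 1
Initial interval: [-2.88, 0.11]

Iteration 1:
  c_1 = (-2.880000 + 0.110000)/2 = -1.385000
  f(c_1) = f(-1.385000) = 1.431808
  f(a) × f(c) < 0, new interval: [-2.880000, -1.385000]
Iteration 2:
  c_2 = (-2.880000 + (-1.385000))/2 = -2.132500
  f(c_2) = f(-2.132500) = -7.130276
  f(a) × f(c) ≥ 0, new interval: [-2.132500, -1.385000]
Iteration 3:
  c_3 = (-2.132500 + (-1.385000))/2 = -1.758750
  f(c_3) = f(-1.758750) = -1.832821
  f(a) × f(c) ≥ 0, new interval: [-1.758750, -1.385000]
Iteration 4:
  c_4 = (-1.758750 + (-1.385000))/2 = -1.571875
  f(c_4) = f(-1.571875) = 0.034018
  f(a) × f(c) < 0, new interval: [-1.758750, -1.571875]

After 4 iteration(s), the approximation is c_4 = -1.571875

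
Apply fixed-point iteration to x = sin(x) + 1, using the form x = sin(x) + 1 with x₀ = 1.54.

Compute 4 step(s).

Equation: x = sin(x) + 1
Fixed-point form: x = sin(x) + 1
x₀ = 1.54

x_1 = g(1.540000) = 1.999526
x_2 = g(1.999526) = 1.909495
x_3 = g(1.909495) = 1.943188
x_4 = g(1.943188) = 1.931460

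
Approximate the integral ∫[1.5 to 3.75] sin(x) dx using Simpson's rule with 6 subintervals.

f(x) = sin(x)
a = 1.5, b = 3.75, n = 6
h = (b - a)/n = 0.375000

Simpson's rule: (h/3)[f(x₀) + 4f(x₁) + 2f(x₂) + ... + f(xₙ)]

x_0 = 1.5000, f(x_0) = 0.997495, coefficient = 1
x_1 = 1.8750, f(x_1) = 0.954086, coefficient = 4
x_2 = 2.2500, f(x_2) = 0.778073, coefficient = 2
x_3 = 2.6250, f(x_3) = 0.493920, coefficient = 4
x_4 = 3.0000, f(x_4) = 0.141120, coefficient = 2
x_5 = 3.3750, f(x_5) = -0.231294, coefficient = 4
x_6 = 3.7500, f(x_6) = -0.571561, coefficient = 1

I ≈ (0.375000/3) × 7.131169 = 0.891396
Exact value: 0.891297
Error: 0.000100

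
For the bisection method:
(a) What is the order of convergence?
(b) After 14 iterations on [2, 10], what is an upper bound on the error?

(a) Bisection has linear (order 1) convergence; the error is halved each step.

(b) Error bound = (b-a)/2^n = (10 - 2)/2^{14}
    = 8/2^{14}

(a) 1 (linear); (b) error ≤ 4.88e-04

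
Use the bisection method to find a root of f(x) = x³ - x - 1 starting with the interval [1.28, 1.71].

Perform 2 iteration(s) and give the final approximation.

f(x) = x³ - x - 1
Initial interval: [1.28, 1.71]

Iteration 1:
  c_1 = (1.280000 + 1.710000)/2 = 1.495000
  f(c_1) = f(1.495000) = 0.846362
  f(a) × f(c) < 0, new interval: [1.280000, 1.495000]
Iteration 2:
  c_2 = (1.280000 + 1.495000)/2 = 1.387500
  f(c_2) = f(1.387500) = 0.283654
  f(a) × f(c) < 0, new interval: [1.280000, 1.387500]

After 2 iteration(s), the approximation is c_2 = 1.387500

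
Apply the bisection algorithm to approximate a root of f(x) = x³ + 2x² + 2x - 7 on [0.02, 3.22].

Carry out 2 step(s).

f(x) = x³ + 2x² + 2x - 7
Initial interval: [0.02, 3.22]

Iteration 1:
  c_1 = (0.020000 + 3.220000)/2 = 1.620000
  f(c_1) = f(1.620000) = 5.740328
  f(a) × f(c) < 0, new interval: [0.020000, 1.620000]
Iteration 2:
  c_2 = (0.020000 + 1.620000)/2 = 0.820000
  f(c_2) = f(0.820000) = -3.463832
  f(a) × f(c) ≥ 0, new interval: [0.820000, 1.620000]

After 2 iteration(s), the approximation is c_2 = 0.820000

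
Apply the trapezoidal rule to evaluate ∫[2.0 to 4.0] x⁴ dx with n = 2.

f(x) = x⁴
a = 2.0, b = 4.0, n = 2
h = (b - a)/n = 1.000000

Trapezoidal rule: (h/2)[f(x₀) + 2f(x₁) + 2f(x₂) + ... + f(xₙ)]

x_0 = 2.0000, f(x_0) = 16.000000, coefficient = 1
x_1 = 3.0000, f(x_1) = 81.000000, coefficient = 2
x_2 = 4.0000, f(x_2) = 256.000000, coefficient = 1

I ≈ (1.000000/2) × 434.000000 = 217.000000
Exact value: 198.400000
Error: 18.600000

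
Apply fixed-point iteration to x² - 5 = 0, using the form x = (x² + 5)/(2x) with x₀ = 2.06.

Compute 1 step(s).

Equation: x² - 5 = 0
Fixed-point form: x = (x² + 5)/(2x)
x₀ = 2.06

x_1 = g(2.060000) = 2.243592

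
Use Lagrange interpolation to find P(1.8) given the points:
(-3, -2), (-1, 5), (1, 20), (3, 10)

Lagrange interpolation formula:
P(x) = Σ yᵢ × Lᵢ(x)
where Lᵢ(x) = Π_{j≠i} (x - xⱼ)/(xᵢ - xⱼ)

L_0(1.8) = (1.8 - (-1))/(-3 - (-1)) × (1.8 - 1)/(-3 - 1) × (1.8 - 3)/(-3 - 3) = 0.056000
L_1(1.8) = (1.8 - (-3))/(-1 - (-3)) × (1.8 - 1)/(-1 - 1) × (1.8 - 3)/(-1 - 3) = -0.288000
L_2(1.8) = (1.8 - (-3))/(1 - (-3)) × (1.8 - (-1))/(1 - (-1)) × (1.8 - 3)/(1 - 3) = 1.008000
L_3(1.8) = (1.8 - (-3))/(3 - (-3)) × (1.8 - (-1))/(3 - (-1)) × (1.8 - 1)/(3 - 1) = 0.224000

P(1.8) = (-2)×L_0(1.8) + 5×L_1(1.8) + 20×L_2(1.8) + 10×L_3(1.8)
P(1.8) = 20.848000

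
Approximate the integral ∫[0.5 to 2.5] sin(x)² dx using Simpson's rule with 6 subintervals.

f(x) = sin(x)²
a = 0.5, b = 2.5, n = 6
h = (b - a)/n = 0.333333

Simpson's rule: (h/3)[f(x₀) + 4f(x₁) + 2f(x₂) + ... + f(xₙ)]

x_0 = 0.5000, f(x_0) = 0.229849, coefficient = 1
x_1 = 0.8333, f(x_1) = 0.547862, coefficient = 4
x_2 = 1.1667, f(x_2) = 0.845379, coefficient = 2
x_3 = 1.5000, f(x_3) = 0.994996, coefficient = 4
x_4 = 1.8333, f(x_4) = 0.932643, coefficient = 2
x_5 = 2.1667, f(x_5) = 0.685022, coefficient = 4
x_6 = 2.5000, f(x_6) = 0.358169, coefficient = 1

I ≈ (0.333333/3) × 13.055581 = 1.450620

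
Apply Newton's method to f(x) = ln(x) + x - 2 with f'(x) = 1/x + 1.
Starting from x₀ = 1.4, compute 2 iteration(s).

f(x) = ln(x) + x - 2
f'(x) = 1/x + 1
x₀ = 1.4

Newton-Raphson formula: x_{n+1} = x_n - f(x_n)/f'(x_n)

Iteration 1:
  f(1.400000) = -0.263528
  f'(1.400000) = 1.714286
  x_1 = 1.400000 - (-0.263528)/1.714286 = 1.553725
Iteration 2:
  f(1.553725) = -0.005621
  f'(1.553725) = 1.643615
  x_2 = 1.553725 - (-0.005621)/1.643615 = 1.557144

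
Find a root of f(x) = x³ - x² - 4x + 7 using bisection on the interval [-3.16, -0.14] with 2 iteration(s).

f(x) = x³ - x² - 4x + 7
Initial interval: [-3.16, -0.14]

Iteration 1:
  c_1 = (-3.160000 + (-0.140000))/2 = -1.650000
  f(c_1) = f(-1.650000) = 6.385375
  f(a) × f(c) < 0, new interval: [-3.160000, -1.650000]
Iteration 2:
  c_2 = (-3.160000 + (-1.650000))/2 = -2.405000
  f(c_2) = f(-2.405000) = -3.074605
  f(a) × f(c) ≥ 0, new interval: [-2.405000, -1.650000]

After 2 iteration(s), the approximation is c_2 = -2.405000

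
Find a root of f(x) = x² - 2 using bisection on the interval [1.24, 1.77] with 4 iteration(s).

f(x) = x² - 2
Initial interval: [1.24, 1.77]

Iteration 1:
  c_1 = (1.240000 + 1.770000)/2 = 1.505000
  f(c_1) = f(1.505000) = 0.265025
  f(a) × f(c) < 0, new interval: [1.240000, 1.505000]
Iteration 2:
  c_2 = (1.240000 + 1.505000)/2 = 1.372500
  f(c_2) = f(1.372500) = -0.116244
  f(a) × f(c) ≥ 0, new interval: [1.372500, 1.505000]
Iteration 3:
  c_3 = (1.372500 + 1.505000)/2 = 1.438750
  f(c_3) = f(1.438750) = 0.070002
  f(a) × f(c) < 0, new interval: [1.372500, 1.438750]
Iteration 4:
  c_4 = (1.372500 + 1.438750)/2 = 1.405625
  f(c_4) = f(1.405625) = -0.024218
  f(a) × f(c) ≥ 0, new interval: [1.405625, 1.438750]

After 4 iteration(s), the approximation is c_4 = 1.405625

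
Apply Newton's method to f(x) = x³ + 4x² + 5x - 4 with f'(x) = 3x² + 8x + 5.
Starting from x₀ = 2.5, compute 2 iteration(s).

f(x) = x³ + 4x² + 5x - 4
f'(x) = 3x² + 8x + 5
x₀ = 2.5

Newton-Raphson formula: x_{n+1} = x_n - f(x_n)/f'(x_n)

Iteration 1:
  f(2.500000) = 49.125000
  f'(2.500000) = 43.750000
  x_1 = 2.500000 - 49.125000/43.750000 = 1.377143
Iteration 2:
  f(1.377143) = 13.083586
  f'(1.377143) = 21.706710
  x_2 = 1.377143 - 13.083586/21.706710 = 0.774399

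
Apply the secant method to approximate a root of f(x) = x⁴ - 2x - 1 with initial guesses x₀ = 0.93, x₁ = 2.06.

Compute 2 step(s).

f(x) = x⁴ - 2x - 1
x₀ = 0.93, x₁ = 2.06

Secant formula: x_{n+1} = x_n - f(x_n)(x_n - x_{n-1})/(f(x_n) - f(x_{n-1}))

Iteration 1:
  f(0.930000) = -2.111948
  f(2.060000) = 12.888141
  x_2 = 2.060000 - 12.888141×(2.060000 - 0.930000)/(12.888141 - (-2.111948))
       = 1.089099
Iteration 2:
  f(2.060000) = 12.888141
  f(1.089099) = -1.771277
  x_3 = 1.089099 - (-1.771277)×(1.089099 - 2.060000)/(-1.771277 - 12.888141)
       = 1.206412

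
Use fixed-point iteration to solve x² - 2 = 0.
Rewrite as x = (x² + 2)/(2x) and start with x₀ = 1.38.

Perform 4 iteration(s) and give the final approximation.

Equation: x² - 2 = 0
Fixed-point form: x = (x² + 2)/(2x)
x₀ = 1.38

x_1 = g(1.380000) = 1.414638
x_2 = g(1.414638) = 1.414214
x_3 = g(1.414214) = 1.414214
x_4 = g(1.414214) = 1.414214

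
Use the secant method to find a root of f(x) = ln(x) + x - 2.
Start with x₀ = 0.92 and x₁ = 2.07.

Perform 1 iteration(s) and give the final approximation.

f(x) = ln(x) + x - 2
x₀ = 0.92, x₁ = 2.07

Secant formula: x_{n+1} = x_n - f(x_n)(x_n - x_{n-1})/(f(x_n) - f(x_{n-1}))

Iteration 1:
  f(0.920000) = -1.163382
  f(2.070000) = 0.797549
  x_2 = 2.070000 - 0.797549×(2.070000 - 0.920000)/(0.797549 - (-1.163382))
       = 1.602273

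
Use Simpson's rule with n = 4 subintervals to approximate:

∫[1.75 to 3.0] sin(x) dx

f(x) = sin(x)
a = 1.75, b = 3.0, n = 4
h = (b - a)/n = 0.312500

Simpson's rule: (h/3)[f(x₀) + 4f(x₁) + 2f(x₂) + ... + f(xₙ)]

x_0 = 1.7500, f(x_0) = 0.983986, coefficient = 1
x_1 = 2.0625, f(x_1) = 0.881530, coefficient = 4
x_2 = 2.3750, f(x_2) = 0.693685, coefficient = 2
x_3 = 2.6875, f(x_3) = 0.438647, coefficient = 4
x_4 = 3.0000, f(x_4) = 0.141120, coefficient = 1

I ≈ (0.312500/3) × 7.793184 = 0.811790
Exact value: 0.811746
Error: 0.000044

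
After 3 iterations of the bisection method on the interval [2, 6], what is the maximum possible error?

Bisection error bound: |error| ≤ (b-a)/2^n
|error| ≤ (6 - 2)/2^3 = 4/2^3
|error| ≤ 0.5000000000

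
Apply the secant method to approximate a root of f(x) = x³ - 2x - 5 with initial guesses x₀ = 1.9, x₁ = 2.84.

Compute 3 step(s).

f(x) = x³ - 2x - 5
x₀ = 1.9, x₁ = 2.84

Secant formula: x_{n+1} = x_n - f(x_n)(x_n - x_{n-1})/(f(x_n) - f(x_{n-1}))

Iteration 1:
  f(1.900000) = -1.941000
  f(2.840000) = 12.226304
  x_2 = 2.840000 - 12.226304×(2.840000 - 1.900000)/(12.226304 - (-1.941000))
       = 2.028785
Iteration 2:
  f(2.840000) = 12.226304
  f(2.028785) = -0.707152
  x_3 = 2.028785 - (-0.707152)×(2.028785 - 2.840000)/(-0.707152 - 12.226304)
       = 2.073139
Iteration 3:
  f(2.028785) = -0.707152
  f(2.073139) = -0.236119
  x_4 = 2.073139 - (-0.236119)×(2.073139 - 2.028785)/(-0.236119 - (-0.707152))
       = 2.095373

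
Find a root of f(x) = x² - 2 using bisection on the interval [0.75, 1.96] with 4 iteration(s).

f(x) = x² - 2
Initial interval: [0.75, 1.96]

Iteration 1:
  c_1 = (0.750000 + 1.960000)/2 = 1.355000
  f(c_1) = f(1.355000) = -0.163975
  f(a) × f(c) ≥ 0, new interval: [1.355000, 1.960000]
Iteration 2:
  c_2 = (1.355000 + 1.960000)/2 = 1.657500
  f(c_2) = f(1.657500) = 0.747306
  f(a) × f(c) < 0, new interval: [1.355000, 1.657500]
Iteration 3:
  c_3 = (1.355000 + 1.657500)/2 = 1.506250
  f(c_3) = f(1.506250) = 0.268789
  f(a) × f(c) < 0, new interval: [1.355000, 1.506250]
Iteration 4:
  c_4 = (1.355000 + 1.506250)/2 = 1.430625
  f(c_4) = f(1.430625) = 0.046688
  f(a) × f(c) < 0, new interval: [1.355000, 1.430625]

After 4 iteration(s), the approximation is c_4 = 1.430625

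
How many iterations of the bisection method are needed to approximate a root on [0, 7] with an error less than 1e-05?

We need (b-a)/2^n ≤ 1e-05
(7 - 0)/2^n ≤ 1e-05
7/2^n ≤ 1e-05
2^n ≥ 700000
n ≥ log₂(700000) = 19.42
n ≥ 20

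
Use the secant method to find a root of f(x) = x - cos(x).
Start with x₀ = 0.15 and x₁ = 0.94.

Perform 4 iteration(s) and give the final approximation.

f(x) = x - cos(x)
x₀ = 0.15, x₁ = 0.94

Secant formula: x_{n+1} = x_n - f(x_n)(x_n - x_{n-1})/(f(x_n) - f(x_{n-1}))

Iteration 1:
  f(0.150000) = -0.838771
  f(0.940000) = 0.350212
  x_2 = 0.940000 - 0.350212×(0.940000 - 0.150000)/(0.350212 - (-0.838771))
       = 0.707307
Iteration 2:
  f(0.940000) = 0.350212
  f(0.707307) = -0.052807
  x_3 = 0.707307 - (-0.052807)×(0.707307 - 0.940000)/(-0.052807 - 0.350212)
       = 0.737797
Iteration 3:
  f(0.707307) = -0.052807
  f(0.737797) = -0.002156
  x_4 = 0.737797 - (-0.002156)×(0.737797 - 0.707307)/(-0.002156 - (-0.052807))
       = 0.739094
Iteration 4:
  f(0.737797) = -0.002156
  f(0.739094) = 0.000015
  x_5 = 0.739094 - 0.000015×(0.739094 - 0.737797)/(0.000015 - (-0.002156))
       = 0.739085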